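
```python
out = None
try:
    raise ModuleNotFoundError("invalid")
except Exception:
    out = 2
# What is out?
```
2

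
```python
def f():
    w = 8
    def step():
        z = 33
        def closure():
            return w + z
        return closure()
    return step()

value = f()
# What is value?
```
41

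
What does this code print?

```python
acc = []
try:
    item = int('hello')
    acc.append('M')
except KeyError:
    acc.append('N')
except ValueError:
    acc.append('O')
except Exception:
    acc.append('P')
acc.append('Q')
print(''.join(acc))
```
OQ

ValueError matches before generic Exception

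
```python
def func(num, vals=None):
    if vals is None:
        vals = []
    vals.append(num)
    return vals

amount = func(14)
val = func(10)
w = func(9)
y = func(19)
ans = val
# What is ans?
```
[10]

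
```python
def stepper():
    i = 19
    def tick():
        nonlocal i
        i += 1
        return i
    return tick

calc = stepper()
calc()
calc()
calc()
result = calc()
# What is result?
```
23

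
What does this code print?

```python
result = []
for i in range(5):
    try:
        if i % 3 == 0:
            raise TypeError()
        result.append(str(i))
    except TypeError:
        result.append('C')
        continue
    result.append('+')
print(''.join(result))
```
C1+2+C4+

continue in except skips rest of loop body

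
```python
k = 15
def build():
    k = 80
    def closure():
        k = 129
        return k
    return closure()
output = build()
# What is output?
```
129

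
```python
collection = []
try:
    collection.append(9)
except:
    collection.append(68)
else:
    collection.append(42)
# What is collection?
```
[9, 42]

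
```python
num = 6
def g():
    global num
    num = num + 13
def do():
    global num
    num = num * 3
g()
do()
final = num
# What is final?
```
57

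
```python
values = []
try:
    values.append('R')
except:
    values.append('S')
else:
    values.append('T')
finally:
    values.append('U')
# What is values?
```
['R', 'T', 'U']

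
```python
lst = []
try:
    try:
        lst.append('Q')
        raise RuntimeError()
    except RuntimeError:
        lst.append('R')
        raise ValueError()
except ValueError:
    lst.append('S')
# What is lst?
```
['Q', 'R', 'S']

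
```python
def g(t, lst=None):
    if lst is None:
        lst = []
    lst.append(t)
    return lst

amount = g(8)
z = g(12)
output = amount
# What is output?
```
[8]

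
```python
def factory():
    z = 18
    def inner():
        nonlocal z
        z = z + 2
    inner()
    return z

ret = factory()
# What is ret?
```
20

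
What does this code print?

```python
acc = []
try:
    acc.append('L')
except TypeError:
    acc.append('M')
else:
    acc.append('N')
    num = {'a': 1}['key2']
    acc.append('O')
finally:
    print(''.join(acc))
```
LN

Try succeeds, else appends 'N', KeyError in else is uncaught, finally prints before exception propagates ('O' never appended)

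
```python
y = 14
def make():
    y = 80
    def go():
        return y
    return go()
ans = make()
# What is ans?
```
80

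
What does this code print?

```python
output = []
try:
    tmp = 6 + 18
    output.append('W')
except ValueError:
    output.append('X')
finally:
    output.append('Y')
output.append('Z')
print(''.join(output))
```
WYZ

finally runs after normal execution too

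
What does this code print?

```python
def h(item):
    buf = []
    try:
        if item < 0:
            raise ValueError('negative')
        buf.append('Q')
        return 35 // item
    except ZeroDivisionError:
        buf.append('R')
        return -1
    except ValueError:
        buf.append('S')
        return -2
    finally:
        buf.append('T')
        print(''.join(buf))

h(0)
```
QRT

item=0 causes ZeroDivisionError, caught, finally prints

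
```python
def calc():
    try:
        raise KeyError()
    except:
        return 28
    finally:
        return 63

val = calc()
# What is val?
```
63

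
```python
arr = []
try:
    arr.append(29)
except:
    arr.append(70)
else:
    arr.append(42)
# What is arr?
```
[29, 42]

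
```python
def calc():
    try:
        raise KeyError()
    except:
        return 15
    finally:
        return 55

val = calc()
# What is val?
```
55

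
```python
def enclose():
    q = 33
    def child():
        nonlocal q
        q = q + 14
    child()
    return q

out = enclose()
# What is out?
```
47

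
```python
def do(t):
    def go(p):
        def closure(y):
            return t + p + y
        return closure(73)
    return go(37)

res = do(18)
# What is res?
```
128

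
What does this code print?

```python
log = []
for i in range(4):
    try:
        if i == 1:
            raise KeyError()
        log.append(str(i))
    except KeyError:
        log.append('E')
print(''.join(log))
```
0E23

Exception on i=1 caught, loop continues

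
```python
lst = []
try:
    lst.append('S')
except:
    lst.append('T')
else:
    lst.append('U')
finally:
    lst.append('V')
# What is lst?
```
['S', 'U', 'V']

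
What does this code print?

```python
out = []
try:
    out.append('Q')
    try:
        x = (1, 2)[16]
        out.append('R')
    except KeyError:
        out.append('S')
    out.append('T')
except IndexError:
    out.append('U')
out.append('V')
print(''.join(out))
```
QUV

Inner handler doesn't match, propagates to outer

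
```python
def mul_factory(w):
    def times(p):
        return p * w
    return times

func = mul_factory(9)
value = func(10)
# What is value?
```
90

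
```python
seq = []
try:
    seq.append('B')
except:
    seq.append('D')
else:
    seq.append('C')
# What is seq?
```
['B', 'C']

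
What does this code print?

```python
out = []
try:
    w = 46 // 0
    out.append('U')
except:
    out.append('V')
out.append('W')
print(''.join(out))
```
VW

Exception raised in try, caught by bare except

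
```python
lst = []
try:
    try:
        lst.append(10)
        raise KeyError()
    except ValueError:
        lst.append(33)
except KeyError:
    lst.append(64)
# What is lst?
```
[10, 64]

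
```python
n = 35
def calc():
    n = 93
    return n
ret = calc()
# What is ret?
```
93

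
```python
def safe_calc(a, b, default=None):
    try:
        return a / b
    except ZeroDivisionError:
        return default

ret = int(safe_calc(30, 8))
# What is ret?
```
3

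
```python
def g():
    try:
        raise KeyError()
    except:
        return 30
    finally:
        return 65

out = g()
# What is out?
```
65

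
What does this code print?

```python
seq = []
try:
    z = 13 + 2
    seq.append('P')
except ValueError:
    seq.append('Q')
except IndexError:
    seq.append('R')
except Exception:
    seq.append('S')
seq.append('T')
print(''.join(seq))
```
PT

No exception, try block completes normally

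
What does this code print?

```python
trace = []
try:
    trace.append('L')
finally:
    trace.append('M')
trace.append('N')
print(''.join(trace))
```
LMN

try/finally without except, no exception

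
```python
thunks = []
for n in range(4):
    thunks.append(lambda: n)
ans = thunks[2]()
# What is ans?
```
3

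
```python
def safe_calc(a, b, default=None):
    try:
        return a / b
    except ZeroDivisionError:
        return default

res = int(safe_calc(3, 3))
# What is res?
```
1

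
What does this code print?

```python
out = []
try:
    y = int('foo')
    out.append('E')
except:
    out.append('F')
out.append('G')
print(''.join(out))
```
FG

Exception raised in try, caught by bare except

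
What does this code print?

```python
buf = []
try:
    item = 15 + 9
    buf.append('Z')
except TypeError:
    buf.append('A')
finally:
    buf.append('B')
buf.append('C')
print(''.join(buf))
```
ZBC

finally runs after normal execution too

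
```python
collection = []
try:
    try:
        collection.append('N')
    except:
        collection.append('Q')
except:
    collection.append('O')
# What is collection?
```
['N']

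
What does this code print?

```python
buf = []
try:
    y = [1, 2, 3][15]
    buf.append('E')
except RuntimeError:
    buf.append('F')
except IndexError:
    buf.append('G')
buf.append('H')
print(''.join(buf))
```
GH

IndexError is caught by its specific handler, not RuntimeError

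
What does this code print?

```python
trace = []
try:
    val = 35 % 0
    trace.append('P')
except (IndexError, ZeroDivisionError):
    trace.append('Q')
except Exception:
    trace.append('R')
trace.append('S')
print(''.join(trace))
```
QS

ZeroDivisionError matches tuple containing it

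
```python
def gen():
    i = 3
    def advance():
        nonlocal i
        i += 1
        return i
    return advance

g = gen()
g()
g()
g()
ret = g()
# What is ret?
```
7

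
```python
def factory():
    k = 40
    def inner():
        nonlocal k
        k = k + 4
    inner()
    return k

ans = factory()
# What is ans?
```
44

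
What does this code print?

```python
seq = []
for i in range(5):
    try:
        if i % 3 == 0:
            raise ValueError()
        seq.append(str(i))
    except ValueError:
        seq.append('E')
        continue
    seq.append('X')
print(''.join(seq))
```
E1X2XE4X

continue in except skips rest of loop body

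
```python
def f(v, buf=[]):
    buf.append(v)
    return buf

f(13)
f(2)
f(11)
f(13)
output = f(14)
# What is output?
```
[13, 2, 11, 13, 14]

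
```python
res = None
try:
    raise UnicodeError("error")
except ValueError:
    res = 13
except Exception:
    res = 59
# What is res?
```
13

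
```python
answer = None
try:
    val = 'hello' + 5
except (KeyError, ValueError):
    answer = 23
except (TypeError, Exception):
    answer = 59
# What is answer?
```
59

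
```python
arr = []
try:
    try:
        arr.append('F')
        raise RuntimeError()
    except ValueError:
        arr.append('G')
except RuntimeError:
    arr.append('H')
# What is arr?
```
['F', 'H']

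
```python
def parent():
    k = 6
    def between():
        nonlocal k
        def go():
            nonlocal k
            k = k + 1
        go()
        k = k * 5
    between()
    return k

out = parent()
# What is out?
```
35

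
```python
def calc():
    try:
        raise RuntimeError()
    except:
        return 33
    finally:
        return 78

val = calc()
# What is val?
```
78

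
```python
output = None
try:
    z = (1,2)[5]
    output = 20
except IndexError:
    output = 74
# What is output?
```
74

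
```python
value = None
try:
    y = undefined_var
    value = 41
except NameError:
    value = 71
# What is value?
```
71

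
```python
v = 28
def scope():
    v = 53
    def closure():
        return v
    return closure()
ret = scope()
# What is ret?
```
53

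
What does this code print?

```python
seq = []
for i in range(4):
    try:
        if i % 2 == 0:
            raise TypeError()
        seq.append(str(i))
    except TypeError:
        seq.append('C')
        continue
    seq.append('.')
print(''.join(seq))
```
C1.C3.

continue in except skips rest of loop body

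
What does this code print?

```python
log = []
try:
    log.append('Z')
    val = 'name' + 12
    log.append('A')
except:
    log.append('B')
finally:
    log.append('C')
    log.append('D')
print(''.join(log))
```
ZBCD

Code before exception runs, then except, then all of finally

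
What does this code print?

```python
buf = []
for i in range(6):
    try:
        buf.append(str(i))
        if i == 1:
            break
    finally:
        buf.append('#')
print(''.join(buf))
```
0#1#

finally runs even when breaking out of loop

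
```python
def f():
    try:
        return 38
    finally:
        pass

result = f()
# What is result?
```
38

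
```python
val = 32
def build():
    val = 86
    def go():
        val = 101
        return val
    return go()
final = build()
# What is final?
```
101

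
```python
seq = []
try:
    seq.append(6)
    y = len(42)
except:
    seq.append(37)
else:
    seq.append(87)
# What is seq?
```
[6, 37]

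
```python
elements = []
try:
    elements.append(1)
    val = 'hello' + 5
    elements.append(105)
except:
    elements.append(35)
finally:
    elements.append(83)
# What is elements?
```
[1, 35, 83]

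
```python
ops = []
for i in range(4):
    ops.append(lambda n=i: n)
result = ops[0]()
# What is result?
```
0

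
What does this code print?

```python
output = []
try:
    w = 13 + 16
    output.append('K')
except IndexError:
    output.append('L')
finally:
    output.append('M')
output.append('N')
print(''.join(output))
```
KMN

finally runs after normal execution too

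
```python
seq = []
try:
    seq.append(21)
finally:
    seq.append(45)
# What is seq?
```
[21, 45]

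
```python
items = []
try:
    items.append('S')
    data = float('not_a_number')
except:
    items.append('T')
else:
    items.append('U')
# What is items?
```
['S', 'T']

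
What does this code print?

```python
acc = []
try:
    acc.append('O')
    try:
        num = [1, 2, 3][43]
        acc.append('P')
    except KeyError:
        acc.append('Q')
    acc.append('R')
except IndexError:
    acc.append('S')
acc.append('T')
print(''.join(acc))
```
OST

Inner handler doesn't match, propagates to outer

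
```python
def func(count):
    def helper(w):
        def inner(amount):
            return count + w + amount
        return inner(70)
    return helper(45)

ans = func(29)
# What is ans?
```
144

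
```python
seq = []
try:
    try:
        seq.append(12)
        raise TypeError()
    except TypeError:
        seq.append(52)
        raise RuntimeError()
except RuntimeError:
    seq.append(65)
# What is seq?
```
[12, 52, 65]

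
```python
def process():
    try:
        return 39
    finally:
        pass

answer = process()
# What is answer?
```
39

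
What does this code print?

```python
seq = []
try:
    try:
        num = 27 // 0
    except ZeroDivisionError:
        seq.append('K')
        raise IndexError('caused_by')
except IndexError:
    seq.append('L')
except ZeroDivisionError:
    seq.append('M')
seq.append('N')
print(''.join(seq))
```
KLN

IndexError raised and caught, original ZeroDivisionError not re-raised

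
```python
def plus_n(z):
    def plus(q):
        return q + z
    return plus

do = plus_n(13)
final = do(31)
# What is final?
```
44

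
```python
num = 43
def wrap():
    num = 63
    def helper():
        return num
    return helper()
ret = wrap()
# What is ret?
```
63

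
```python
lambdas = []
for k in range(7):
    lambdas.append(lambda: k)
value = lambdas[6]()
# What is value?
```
6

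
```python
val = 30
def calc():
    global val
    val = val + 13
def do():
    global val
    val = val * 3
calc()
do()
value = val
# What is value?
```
129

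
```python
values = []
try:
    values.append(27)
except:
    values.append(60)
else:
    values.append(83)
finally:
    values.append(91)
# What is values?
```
[27, 83, 91]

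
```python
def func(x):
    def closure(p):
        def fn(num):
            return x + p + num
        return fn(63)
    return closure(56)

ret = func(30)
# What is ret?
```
149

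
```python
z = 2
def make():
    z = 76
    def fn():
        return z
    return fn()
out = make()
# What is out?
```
76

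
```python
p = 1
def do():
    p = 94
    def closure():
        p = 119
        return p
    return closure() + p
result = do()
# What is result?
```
213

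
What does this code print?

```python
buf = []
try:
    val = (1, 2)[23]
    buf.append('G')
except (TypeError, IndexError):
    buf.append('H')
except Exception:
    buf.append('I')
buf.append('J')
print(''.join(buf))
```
HJ

IndexError matches tuple containing it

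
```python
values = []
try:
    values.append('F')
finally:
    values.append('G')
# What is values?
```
['F', 'G']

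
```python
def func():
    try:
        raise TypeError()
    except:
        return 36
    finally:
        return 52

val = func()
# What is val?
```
52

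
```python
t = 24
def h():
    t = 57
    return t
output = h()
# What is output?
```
57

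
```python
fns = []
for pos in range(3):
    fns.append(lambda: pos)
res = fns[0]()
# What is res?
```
2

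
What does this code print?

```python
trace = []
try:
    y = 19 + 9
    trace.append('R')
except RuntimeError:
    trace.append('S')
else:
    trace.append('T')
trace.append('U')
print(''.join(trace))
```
RTU

else block runs when no exception occurs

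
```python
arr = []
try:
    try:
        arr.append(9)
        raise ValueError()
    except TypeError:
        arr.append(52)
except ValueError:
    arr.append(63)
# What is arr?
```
[9, 63]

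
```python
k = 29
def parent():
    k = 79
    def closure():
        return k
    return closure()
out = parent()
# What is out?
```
79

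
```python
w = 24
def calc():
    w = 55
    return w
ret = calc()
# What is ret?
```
55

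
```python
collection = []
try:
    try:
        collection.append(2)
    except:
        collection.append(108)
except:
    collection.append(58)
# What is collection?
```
[2]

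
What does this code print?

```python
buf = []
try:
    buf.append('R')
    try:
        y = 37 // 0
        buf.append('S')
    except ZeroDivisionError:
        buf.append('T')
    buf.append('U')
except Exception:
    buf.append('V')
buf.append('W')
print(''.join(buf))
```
RTUW

Inner exception caught by inner handler, outer continues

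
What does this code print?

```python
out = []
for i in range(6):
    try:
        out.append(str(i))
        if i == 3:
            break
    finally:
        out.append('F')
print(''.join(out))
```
0F1F2F3F

finally runs even when breaking out of loop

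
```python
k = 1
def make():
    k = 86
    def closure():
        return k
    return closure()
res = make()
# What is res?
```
86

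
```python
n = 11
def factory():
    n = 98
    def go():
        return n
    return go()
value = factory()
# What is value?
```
98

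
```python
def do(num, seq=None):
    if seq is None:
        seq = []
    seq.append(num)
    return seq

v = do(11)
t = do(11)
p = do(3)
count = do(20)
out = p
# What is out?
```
[3]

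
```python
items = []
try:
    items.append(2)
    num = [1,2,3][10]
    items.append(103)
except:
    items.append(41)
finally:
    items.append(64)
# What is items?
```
[2, 41, 64]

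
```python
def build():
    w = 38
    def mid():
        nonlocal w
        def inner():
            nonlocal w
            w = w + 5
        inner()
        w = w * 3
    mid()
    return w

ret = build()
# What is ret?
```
129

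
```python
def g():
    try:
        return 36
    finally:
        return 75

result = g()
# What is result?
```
75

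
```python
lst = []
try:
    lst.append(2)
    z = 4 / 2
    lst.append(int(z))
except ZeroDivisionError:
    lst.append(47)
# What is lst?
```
[2, 2]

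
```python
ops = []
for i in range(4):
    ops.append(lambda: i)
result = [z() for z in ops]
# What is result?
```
[3, 3, 3, 3]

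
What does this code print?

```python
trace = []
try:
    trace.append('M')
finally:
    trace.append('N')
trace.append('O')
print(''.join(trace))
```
MNO

try/finally without except, no exception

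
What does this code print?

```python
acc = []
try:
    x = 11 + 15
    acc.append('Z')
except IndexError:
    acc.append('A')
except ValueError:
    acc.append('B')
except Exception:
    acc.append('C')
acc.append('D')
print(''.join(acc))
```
ZD

No exception, try block completes normally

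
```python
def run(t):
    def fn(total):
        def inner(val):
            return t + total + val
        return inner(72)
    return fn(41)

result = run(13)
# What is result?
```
126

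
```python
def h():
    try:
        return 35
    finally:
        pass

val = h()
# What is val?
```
35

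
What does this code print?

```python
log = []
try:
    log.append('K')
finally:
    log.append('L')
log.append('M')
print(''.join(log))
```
KLM

try/finally without except, no exception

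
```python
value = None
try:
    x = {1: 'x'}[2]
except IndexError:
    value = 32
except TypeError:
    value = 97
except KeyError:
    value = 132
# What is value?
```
132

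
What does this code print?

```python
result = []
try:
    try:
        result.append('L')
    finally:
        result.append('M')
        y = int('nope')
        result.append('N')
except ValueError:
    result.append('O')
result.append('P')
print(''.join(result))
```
LMOP

Exception in inner finally caught by outer except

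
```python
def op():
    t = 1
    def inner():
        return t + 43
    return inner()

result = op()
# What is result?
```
44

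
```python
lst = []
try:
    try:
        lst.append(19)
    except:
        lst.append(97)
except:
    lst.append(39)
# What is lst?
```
[19]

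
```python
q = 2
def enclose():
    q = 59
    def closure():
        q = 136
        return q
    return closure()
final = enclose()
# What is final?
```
136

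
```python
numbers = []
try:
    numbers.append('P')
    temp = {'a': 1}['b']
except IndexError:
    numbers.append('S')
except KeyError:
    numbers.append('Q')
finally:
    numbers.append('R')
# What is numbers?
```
['P', 'Q', 'R']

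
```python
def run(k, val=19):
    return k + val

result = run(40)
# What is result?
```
59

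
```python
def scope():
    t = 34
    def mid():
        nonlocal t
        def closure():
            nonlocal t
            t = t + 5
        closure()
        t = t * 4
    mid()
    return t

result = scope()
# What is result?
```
156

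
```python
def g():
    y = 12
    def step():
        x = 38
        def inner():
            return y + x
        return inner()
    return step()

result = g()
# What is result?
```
50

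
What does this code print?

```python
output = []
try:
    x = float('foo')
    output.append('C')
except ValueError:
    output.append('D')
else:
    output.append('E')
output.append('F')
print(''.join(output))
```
DF

else block skipped when exception is caught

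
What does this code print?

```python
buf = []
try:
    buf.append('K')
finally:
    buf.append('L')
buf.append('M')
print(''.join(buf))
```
KLM

try/finally without except, no exception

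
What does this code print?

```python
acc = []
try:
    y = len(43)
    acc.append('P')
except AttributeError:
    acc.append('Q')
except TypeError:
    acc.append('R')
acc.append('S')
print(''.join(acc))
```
RS

TypeError is caught by its specific handler, not AttributeError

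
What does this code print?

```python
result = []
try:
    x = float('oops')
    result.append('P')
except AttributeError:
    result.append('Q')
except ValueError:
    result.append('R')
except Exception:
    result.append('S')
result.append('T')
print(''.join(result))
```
RT

ValueError matches before generic Exception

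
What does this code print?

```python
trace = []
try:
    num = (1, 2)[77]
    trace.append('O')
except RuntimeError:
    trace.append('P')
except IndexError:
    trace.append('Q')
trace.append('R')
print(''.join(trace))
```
QR

IndexError is caught by its specific handler, not RuntimeError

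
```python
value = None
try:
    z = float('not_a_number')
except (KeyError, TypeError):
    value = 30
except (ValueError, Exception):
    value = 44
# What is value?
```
44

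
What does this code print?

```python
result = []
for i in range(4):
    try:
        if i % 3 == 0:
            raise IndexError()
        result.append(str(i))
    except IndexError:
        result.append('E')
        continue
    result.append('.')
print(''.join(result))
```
E1.2.E

continue in except skips rest of loop body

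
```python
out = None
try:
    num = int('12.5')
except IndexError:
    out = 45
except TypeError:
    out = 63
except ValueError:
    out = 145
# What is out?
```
145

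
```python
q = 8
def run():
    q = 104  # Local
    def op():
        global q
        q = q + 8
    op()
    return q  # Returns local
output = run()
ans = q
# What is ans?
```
16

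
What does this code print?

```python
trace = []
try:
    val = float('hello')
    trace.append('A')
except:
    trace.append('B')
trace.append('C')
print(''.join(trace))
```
BC

Exception raised in try, caught by bare except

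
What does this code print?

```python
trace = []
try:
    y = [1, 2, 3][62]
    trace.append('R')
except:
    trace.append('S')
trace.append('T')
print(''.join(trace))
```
ST

Exception raised in try, caught by bare except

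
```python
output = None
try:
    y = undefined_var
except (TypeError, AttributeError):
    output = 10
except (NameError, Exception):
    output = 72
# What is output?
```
72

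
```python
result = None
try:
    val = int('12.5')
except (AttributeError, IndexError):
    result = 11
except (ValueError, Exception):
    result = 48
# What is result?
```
48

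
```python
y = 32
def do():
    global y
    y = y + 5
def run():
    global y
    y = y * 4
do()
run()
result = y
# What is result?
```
148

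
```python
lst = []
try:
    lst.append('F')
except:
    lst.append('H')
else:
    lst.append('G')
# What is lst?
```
['F', 'G']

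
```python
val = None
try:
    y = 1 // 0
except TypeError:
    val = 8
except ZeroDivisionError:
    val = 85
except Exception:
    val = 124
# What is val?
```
85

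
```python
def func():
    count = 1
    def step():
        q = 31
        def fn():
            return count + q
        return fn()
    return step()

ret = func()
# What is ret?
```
32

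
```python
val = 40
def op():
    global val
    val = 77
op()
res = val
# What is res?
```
77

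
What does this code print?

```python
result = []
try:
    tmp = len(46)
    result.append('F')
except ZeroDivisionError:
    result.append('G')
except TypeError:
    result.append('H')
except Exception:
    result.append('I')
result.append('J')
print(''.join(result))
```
HJ

TypeError matches before generic Exception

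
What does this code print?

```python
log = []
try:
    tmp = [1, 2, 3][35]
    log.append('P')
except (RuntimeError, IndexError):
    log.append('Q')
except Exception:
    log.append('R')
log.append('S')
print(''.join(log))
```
QS

IndexError matches tuple containing it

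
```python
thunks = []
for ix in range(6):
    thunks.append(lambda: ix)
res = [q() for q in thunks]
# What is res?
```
[5, 5, 5, 5, 5, 5]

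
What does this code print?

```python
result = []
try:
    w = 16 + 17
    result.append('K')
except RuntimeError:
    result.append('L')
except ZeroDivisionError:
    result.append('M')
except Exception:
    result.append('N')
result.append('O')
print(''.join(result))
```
KO

No exception, try block completes normally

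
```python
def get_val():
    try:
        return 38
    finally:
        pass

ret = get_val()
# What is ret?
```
38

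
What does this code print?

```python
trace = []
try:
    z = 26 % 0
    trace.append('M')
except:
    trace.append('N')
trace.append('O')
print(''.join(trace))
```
NO

Exception raised in try, caught by bare except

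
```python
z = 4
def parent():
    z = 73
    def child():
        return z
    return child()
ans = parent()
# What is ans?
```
73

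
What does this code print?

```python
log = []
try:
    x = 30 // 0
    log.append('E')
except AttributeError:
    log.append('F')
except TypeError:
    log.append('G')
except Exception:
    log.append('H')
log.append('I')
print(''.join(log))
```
HI

ZeroDivisionError not specifically caught, falls to Exception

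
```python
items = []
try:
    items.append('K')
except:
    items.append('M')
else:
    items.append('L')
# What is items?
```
['K', 'L']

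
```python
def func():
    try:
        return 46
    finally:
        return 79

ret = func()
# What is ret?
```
79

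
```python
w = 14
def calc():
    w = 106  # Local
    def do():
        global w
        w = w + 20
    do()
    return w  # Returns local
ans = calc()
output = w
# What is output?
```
34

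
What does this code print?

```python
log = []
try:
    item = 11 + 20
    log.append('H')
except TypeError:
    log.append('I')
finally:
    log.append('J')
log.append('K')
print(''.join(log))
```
HJK

finally runs after normal execution too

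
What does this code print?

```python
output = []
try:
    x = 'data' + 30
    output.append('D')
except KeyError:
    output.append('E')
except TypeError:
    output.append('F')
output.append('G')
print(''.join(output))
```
FG

TypeError is caught by its specific handler, not KeyError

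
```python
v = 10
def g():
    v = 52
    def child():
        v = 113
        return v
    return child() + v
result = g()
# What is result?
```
165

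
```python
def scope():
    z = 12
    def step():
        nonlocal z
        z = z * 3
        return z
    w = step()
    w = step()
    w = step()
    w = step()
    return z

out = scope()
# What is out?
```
972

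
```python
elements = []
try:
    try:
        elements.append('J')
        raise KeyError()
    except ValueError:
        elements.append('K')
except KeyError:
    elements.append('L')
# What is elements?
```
['J', 'L']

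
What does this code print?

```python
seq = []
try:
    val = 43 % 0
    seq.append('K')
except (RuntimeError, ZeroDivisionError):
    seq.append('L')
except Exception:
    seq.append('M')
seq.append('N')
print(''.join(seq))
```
LN

ZeroDivisionError matches tuple containing it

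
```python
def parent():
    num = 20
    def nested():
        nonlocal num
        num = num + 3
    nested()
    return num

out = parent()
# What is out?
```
23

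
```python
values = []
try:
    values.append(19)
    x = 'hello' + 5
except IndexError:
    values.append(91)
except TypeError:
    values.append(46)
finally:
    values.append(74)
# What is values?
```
[19, 46, 74]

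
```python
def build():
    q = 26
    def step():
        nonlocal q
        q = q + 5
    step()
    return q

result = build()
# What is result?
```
31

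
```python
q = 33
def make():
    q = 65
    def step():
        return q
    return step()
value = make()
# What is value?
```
65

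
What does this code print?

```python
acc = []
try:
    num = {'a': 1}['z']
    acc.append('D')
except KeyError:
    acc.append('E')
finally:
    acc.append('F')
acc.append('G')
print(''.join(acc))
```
EFG

finally always runs, even after exception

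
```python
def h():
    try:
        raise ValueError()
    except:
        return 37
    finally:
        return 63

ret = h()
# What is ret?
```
63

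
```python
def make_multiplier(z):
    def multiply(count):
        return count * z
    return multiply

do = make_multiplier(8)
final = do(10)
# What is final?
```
80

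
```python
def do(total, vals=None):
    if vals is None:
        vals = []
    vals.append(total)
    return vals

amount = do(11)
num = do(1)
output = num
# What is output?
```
[1]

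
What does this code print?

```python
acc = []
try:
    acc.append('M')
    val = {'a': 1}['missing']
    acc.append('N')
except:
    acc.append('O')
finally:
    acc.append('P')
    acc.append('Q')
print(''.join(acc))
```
MOPQ

Code before exception runs, then except, then all of finally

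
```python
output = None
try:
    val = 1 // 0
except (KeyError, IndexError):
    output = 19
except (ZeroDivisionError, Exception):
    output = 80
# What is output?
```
80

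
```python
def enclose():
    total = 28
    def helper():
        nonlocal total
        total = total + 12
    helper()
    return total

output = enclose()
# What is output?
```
40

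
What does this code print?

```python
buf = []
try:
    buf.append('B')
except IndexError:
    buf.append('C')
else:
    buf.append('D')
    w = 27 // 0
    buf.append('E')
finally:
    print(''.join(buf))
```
BD

Try succeeds, else appends 'D', ZeroDivisionError in else is uncaught, finally prints before exception propagates ('E' never appended)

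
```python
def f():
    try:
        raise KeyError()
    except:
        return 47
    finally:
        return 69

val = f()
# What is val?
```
69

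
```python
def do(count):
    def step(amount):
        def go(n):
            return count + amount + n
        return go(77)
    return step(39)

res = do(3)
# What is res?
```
119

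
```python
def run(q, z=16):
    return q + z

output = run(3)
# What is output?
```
19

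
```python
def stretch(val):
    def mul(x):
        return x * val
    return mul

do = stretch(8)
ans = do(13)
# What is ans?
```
104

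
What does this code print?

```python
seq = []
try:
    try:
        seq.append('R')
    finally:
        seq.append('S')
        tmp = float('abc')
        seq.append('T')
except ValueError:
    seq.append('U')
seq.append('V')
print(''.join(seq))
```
RSUV

Exception in inner finally caught by outer except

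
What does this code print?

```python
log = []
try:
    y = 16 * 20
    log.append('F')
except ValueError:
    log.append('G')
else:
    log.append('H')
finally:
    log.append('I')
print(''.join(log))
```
FHI

else runs before finally when no exception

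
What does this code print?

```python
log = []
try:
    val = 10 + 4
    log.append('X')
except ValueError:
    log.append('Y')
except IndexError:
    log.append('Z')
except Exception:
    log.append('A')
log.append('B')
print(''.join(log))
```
XB

No exception, try block completes normally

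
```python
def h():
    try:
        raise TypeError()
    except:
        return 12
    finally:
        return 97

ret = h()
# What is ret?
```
97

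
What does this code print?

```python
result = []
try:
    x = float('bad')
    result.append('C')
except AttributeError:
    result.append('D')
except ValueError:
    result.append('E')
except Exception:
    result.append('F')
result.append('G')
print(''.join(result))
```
EG

ValueError matches before generic Exception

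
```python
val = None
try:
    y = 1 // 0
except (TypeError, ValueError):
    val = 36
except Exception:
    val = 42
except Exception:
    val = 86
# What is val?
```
42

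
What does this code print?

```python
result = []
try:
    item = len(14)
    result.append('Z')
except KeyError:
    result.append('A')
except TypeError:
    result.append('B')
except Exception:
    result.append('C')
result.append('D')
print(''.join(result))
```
BD

TypeError matches before generic Exception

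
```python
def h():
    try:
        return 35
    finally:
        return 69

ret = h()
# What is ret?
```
69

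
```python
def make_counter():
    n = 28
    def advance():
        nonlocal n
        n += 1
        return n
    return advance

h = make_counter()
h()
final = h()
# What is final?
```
30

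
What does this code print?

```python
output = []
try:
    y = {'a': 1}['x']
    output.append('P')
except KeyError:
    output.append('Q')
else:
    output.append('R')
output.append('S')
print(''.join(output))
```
QS

else block skipped when exception is caught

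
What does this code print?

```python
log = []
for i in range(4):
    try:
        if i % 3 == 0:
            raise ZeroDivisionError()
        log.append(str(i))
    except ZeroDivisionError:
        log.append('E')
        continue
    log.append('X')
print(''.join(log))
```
E1X2XE

continue in except skips rest of loop body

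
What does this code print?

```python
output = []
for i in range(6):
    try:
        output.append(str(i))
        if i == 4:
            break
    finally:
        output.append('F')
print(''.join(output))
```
0F1F2F3F4F

finally runs even when breaking out of loop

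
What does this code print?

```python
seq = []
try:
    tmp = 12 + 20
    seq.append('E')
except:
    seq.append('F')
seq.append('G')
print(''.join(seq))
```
EG

No exception, try block completes normally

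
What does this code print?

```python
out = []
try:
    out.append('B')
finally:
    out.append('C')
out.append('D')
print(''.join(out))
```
BCD

try/finally without except, no exception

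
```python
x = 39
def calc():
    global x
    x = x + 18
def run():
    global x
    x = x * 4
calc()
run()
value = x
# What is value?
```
228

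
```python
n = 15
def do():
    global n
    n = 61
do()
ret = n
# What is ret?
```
61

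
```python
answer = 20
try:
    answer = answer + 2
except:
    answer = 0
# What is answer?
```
22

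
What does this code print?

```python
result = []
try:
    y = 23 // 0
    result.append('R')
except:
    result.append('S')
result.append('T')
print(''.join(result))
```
ST

Exception raised in try, caught by bare except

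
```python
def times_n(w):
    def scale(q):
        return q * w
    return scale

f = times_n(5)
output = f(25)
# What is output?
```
125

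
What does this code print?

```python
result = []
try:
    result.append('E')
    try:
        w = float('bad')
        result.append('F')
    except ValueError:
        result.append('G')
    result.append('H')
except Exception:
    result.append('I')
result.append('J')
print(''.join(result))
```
EGHJ

Inner exception caught by inner handler, outer continues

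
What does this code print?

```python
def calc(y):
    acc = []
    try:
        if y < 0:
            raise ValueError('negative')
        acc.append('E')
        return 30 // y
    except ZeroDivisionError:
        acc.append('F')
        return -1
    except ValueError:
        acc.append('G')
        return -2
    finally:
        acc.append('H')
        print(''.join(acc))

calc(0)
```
EFH

y=0 causes ZeroDivisionError, caught, finally prints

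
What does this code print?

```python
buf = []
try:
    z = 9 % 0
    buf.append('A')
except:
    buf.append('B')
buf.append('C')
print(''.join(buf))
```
BC

Exception raised in try, caught by bare except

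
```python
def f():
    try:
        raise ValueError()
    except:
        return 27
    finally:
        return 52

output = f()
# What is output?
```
52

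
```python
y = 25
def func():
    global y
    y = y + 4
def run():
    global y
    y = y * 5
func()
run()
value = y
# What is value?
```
145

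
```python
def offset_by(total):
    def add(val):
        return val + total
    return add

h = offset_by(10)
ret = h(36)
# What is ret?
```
46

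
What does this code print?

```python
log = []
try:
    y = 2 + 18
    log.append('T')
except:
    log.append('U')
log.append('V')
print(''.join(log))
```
TV

No exception, try block completes normally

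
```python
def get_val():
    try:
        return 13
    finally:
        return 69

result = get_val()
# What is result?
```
69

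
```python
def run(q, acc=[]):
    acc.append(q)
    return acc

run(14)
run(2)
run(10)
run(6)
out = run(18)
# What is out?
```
[14, 2, 10, 6, 18]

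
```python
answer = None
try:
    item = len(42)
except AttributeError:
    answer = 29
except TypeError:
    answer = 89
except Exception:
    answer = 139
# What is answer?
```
89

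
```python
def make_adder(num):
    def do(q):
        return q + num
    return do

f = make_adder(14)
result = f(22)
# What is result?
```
36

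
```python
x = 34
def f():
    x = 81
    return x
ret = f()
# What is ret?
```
81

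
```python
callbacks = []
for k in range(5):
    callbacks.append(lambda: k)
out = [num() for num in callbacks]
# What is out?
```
[4, 4, 4, 4, 4]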